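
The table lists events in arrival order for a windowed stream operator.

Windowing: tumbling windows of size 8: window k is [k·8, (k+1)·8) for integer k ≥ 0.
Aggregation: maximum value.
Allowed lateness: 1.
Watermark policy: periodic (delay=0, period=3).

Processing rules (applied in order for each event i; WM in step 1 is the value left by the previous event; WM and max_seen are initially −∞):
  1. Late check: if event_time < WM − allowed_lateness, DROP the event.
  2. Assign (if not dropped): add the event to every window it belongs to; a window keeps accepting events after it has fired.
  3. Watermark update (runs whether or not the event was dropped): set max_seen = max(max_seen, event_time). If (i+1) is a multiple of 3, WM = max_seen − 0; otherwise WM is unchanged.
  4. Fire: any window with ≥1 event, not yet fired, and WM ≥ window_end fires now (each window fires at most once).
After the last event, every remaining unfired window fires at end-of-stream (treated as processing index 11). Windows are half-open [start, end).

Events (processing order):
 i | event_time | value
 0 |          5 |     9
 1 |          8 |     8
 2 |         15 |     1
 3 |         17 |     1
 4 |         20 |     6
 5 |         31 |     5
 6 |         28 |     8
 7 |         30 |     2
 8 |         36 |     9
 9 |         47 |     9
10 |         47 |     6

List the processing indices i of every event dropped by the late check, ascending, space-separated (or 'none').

i=0 t=5 v=9: → [0,8); WM=−∞
i=1 t=8 v=8: → [8,16); WM=−∞
i=2 t=15 v=1: → [8,16); WM=15; [0,8) fires=9
i=3 t=17 v=1: → [16,24); WM=15
i=4 t=20 v=6: → [16,24); WM=15
i=5 t=31 v=5: → [24,32); WM=31; [8,16) fires=8 [16,24) fires=6
i=6 t=28 v=8: DROP (t<31-1); WM=31
i=7 t=30 v=2: → [24,32); WM=31
i=8 t=36 v=9: → [32,40); WM=36; [24,32) fires=5
i=9 t=47 v=9: → [40,48); WM=36
i=10 t=47 v=6: → [40,48); WM=36

6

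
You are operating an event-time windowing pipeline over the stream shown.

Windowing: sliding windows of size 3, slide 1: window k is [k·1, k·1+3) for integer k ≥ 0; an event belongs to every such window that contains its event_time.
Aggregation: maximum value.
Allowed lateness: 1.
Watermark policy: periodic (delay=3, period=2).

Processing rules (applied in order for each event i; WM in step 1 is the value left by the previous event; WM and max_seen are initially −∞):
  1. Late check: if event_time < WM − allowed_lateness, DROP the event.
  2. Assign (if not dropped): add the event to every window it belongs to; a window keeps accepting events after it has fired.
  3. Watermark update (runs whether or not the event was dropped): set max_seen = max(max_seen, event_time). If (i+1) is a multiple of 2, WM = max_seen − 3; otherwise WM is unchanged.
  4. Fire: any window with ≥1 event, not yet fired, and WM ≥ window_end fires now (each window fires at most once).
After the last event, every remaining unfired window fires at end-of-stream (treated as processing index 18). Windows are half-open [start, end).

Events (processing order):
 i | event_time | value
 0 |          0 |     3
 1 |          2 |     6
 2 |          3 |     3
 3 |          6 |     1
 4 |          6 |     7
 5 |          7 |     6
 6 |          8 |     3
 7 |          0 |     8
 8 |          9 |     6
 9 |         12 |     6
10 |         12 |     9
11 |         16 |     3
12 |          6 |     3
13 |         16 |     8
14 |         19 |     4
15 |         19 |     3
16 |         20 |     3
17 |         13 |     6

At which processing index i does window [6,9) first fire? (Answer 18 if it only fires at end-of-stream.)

i=0 t=0 v=3: → [0,3); WM=−∞
i=1 t=2 v=6: → [2,5),[1,4),[0,3); WM=-1
i=2 t=3 v=3: → [3,6),[2,5),[1,4); WM=-1
i=3 t=6 v=1: → [6,9),[5,8),[4,7); WM=3; [0,3) fires=6
i=4 t=6 v=7: → [6,9),[5,8),[4,7); WM=3
i=5 t=7 v=6: → [7,10),[6,9),[5,8); WM=4; [1,4) fires=6
i=6 t=8 v=3: → [8,11),[7,10),[6,9); WM=4
i=7 t=0 v=8: DROP (t<4-1); WM=5; [2,5) fires=6
i=8 t=9 v=6: → [9,12),[8,11),[7,10); WM=5
i=9 t=12 v=6: → [12,15),[11,14),[10,13); WM=9; [3,6) fires=3 [4,7) fires=7 [5,8) fires=7 [6,9) fires=7
i=10 t=12 v=9: → [12,15),[11,14),[10,13); WM=9
i=11 t=16 v=3: → [16,19),[15,18),[14,17); WM=13; [7,10) fires=6 [8,11) fires=6 [9,12) fires=6 [10,13) fires=9
i=12 t=6 v=3: DROP (t<13-1); WM=13
i=13 t=16 v=8: → [16,19),[15,18),[14,17); WM=13
i=14 t=19 v=4: → [19,22),[18,21),[17,20); WM=13
i=15 t=19 v=3: → [19,22),[18,21),[17,20); WM=16; [11,14) fires=9 [12,15) fires=9
i=16 t=20 v=3: → [20,23),[19,22),[18,21); WM=16
i=17 t=13 v=6: DROP (t<16-1); WM=17; [14,17) fires=8

9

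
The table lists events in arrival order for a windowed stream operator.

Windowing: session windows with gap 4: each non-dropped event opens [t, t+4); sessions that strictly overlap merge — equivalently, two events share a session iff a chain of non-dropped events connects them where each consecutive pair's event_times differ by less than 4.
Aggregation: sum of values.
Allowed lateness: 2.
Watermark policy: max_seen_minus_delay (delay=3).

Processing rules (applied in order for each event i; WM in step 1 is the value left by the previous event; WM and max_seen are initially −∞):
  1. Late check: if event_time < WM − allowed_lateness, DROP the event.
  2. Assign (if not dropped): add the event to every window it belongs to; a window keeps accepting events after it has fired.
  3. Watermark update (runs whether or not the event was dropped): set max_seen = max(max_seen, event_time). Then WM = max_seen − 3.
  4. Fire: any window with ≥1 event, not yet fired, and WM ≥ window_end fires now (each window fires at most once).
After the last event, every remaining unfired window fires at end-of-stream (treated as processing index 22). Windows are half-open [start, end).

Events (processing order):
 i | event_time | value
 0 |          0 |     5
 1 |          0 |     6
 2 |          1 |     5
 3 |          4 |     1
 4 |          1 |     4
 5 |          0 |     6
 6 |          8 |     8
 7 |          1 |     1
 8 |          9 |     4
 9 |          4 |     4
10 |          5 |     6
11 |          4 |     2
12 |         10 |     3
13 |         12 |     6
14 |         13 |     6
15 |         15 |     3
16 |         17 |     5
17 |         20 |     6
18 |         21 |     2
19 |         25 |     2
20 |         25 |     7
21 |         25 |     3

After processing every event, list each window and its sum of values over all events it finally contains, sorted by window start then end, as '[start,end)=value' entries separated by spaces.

[0,25)=82 [25,29)=12

i=0 t=0 v=5: → [0,4); WM=-3
i=1 t=0 v=6: → [0,4); WM=-3
i=2 t=1 v=5: → [0,5); WM=-2
i=3 t=4 v=1: → [0,8); WM=1
i=4 t=1 v=4: → [0,8); WM=1
i=5 t=0 v=6: → [0,8); WM=1
i=6 t=8 v=8: → [8,12); WM=5
i=7 t=1 v=1: DROP (t<5-2); WM=5
i=8 t=9 v=4: → [8,13); WM=6
i=9 t=4 v=4: → [0,8); WM=6
i=10 t=5 v=6: → [0,13); WM=6
i=11 t=4 v=2: → [0,13); WM=6
i=12 t=10 v=3: → [0,14); WM=7
i=13 t=12 v=6: → [0,16); WM=9
i=14 t=13 v=6: → [0,17); WM=10
i=15 t=15 v=3: → [0,19); WM=12
i=16 t=17 v=5: → [0,21); WM=14
i=17 t=20 v=6: → [0,24); WM=17
i=18 t=21 v=2: → [0,25); WM=18
i=19 t=25 v=2: → [25,29); WM=22
i=20 t=25 v=7: → [25,29); WM=22
i=21 t=25 v=3: → [25,29); WM=22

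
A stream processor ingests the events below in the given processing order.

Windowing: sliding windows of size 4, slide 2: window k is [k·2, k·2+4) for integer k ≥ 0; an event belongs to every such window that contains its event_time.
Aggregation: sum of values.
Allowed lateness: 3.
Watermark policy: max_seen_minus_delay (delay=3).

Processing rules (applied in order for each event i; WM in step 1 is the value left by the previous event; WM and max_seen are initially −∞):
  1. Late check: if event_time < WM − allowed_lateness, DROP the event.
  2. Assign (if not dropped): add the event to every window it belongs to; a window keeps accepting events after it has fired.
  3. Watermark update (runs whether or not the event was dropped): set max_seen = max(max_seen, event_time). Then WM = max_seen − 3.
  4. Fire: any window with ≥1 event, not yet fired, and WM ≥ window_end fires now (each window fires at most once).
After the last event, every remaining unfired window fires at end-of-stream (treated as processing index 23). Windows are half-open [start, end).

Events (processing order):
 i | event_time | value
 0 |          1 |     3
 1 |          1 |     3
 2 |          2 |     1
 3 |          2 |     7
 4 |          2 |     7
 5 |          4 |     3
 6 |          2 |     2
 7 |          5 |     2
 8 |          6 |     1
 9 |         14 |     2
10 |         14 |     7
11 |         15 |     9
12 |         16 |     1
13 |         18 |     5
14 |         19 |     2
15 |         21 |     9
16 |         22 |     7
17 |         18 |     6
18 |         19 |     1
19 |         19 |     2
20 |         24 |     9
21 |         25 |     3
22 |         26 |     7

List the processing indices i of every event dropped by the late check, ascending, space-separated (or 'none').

none

i=0 t=1 v=3: → [0,4); WM=-2
i=1 t=1 v=3: → [0,4); WM=-2
i=2 t=2 v=1: → [2,6),[0,4); WM=-1
i=3 t=2 v=7: → [2,6),[0,4); WM=-1
i=4 t=2 v=7: → [2,6),[0,4); WM=-1
i=5 t=4 v=3: → [4,8),[2,6); WM=1
i=6 t=2 v=2: → [2,6),[0,4); WM=1
i=7 t=5 v=2: → [4,8),[2,6); WM=2
i=8 t=6 v=1: → [6,10),[4,8); WM=3
i=9 t=14 v=2: → [14,18),[12,16); WM=11; [0,4) fires=23 [2,6) fires=22 [4,8) fires=6 [6,10) fires=1
i=10 t=14 v=7: → [14,18),[12,16); WM=11
i=11 t=15 v=9: → [14,18),[12,16); WM=12
i=12 t=16 v=1: → [16,20),[14,18); WM=13
i=13 t=18 v=5: → [18,22),[16,20); WM=15
i=14 t=19 v=2: → [18,22),[16,20); WM=16; [12,16) fires=18
i=15 t=21 v=9: → [20,24),[18,22); WM=18; [14,18) fires=19
i=16 t=22 v=7: → [22,26),[20,24); WM=19
i=17 t=18 v=6: → [18,22),[16,20); WM=19
i=18 t=19 v=1: → [18,22),[16,20); WM=19
i=19 t=19 v=2: → [18,22),[16,20); WM=19
i=20 t=24 v=9: → [24,28),[22,26); WM=21; [16,20) fires=17
i=21 t=25 v=3: → [24,28),[22,26); WM=22; [18,22) fires=25
i=22 t=26 v=7: → [26,30),[24,28); WM=23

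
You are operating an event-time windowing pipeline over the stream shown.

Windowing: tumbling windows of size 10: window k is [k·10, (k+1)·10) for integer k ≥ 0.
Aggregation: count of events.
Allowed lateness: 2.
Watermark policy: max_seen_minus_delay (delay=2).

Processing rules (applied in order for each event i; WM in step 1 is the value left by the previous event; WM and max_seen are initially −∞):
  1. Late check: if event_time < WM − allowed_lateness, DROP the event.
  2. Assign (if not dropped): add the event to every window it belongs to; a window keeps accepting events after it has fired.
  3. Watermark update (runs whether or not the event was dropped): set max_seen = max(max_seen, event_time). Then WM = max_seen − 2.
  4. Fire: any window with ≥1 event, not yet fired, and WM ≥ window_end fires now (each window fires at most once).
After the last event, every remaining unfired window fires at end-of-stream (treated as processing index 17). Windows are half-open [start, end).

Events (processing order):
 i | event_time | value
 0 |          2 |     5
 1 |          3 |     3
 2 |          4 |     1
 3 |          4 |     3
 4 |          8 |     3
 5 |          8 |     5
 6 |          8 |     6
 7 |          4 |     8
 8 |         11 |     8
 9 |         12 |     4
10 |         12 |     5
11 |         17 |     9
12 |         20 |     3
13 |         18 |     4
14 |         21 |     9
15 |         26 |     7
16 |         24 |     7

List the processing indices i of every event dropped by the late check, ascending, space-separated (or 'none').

none

i=0 t=2 v=5: → [0,10); WM=0
i=1 t=3 v=3: → [0,10); WM=1
i=2 t=4 v=1: → [0,10); WM=2
i=3 t=4 v=3: → [0,10); WM=2
i=4 t=8 v=3: → [0,10); WM=6
i=5 t=8 v=5: → [0,10); WM=6
i=6 t=8 v=6: → [0,10); WM=6
i=7 t=4 v=8: → [0,10); WM=6
i=8 t=11 v=8: → [10,20); WM=9
i=9 t=12 v=4: → [10,20); WM=10; [0,10) fires=8
i=10 t=12 v=5: → [10,20); WM=10
i=11 t=17 v=9: → [10,20); WM=15
i=12 t=20 v=3: → [20,30); WM=18
i=13 t=18 v=4: → [10,20); WM=18
i=14 t=21 v=9: → [20,30); WM=19
i=15 t=26 v=7: → [20,30); WM=24; [10,20) fires=5
i=16 t=24 v=7: → [20,30); WM=24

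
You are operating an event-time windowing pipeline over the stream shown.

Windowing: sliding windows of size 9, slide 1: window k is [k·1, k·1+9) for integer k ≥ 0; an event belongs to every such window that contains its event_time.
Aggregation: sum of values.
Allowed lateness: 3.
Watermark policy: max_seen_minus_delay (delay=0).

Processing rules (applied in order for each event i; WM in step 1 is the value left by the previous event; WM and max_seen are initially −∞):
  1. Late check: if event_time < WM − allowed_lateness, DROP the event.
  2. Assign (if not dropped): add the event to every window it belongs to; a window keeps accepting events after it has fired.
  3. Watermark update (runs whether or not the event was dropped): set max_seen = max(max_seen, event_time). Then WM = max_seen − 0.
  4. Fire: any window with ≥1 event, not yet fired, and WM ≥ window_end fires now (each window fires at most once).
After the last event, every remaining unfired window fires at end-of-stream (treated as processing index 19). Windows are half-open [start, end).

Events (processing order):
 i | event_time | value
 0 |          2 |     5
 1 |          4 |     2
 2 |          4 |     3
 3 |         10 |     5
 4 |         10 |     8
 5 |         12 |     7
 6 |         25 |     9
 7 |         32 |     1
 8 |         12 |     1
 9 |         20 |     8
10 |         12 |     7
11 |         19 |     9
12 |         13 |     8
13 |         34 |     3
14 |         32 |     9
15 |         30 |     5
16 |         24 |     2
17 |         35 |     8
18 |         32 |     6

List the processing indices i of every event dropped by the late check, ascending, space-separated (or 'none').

i=0 t=2 v=5: → [2,11),[1,10),[0,9); WM=2
i=1 t=4 v=2: → [4,13),[3,12),[2,11),[1,10),[0,9); WM=4
i=2 t=4 v=3: → [4,13),[3,12),[2,11),[1,10),[0,9); WM=4
i=3 t=10 v=5: → [10,19),[9,18),[8,17),[7,16),[6,15),[5,14),[4,13),[3,12),[2,11); WM=10; [0,9) fires=10 [1,10) fires=10
i=4 t=10 v=8: → [10,19),[9,18),[8,17),[7,16),[6,15),[5,14),[4,13),[3,12),[2,11); WM=10
i=5 t=12 v=7: → [12,21),[11,20),[10,19),[9,18),[8,17),[7,16),[6,15),[5,14),[4,13); WM=12; [2,11) fires=23 [3,12) fires=18
i=6 t=25 v=9: → [25,34),[24,33),[23,32),[22,31),[21,30),[20,29),[19,28),[18,27),[17,26); WM=25; [4,13) fires=25 [5,14) fires=20 [6,15) fires=20 [7,16) fires=20 [8,17) fires=20 [9,18) fires=20 [10,19) fires=20 [11,20) fires=7 [12,21) fires=7
i=7 t=32 v=1: → [32,41),[31,40),[30,39),[29,38),[28,37),[27,36),[26,35),[25,34),[24,33); WM=32; [17,26) fires=9 [18,27) fires=9 [19,28) fires=9 [20,29) fires=9 [21,30) fires=9 [22,31) fires=9 [23,32) fires=9
i=8 t=12 v=1: DROP (t<32-3); WM=32
i=9 t=20 v=8: DROP (t<32-3); WM=32
i=10 t=12 v=7: DROP (t<32-3); WM=32
i=11 t=19 v=9: DROP (t<32-3); WM=32
i=12 t=13 v=8: DROP (t<32-3); WM=32
i=13 t=34 v=3: → [34,43),[33,42),[32,41),[31,40),[30,39),[29,38),[28,37),[27,36),[26,35); WM=34; [24,33) fires=10 [25,34) fires=10
i=14 t=32 v=9: → [32,41),[31,40),[30,39),[29,38),[28,37),[27,36),[26,35),[25,34),[24,33); WM=34
i=15 t=30 v=5: DROP (t<34-3); WM=34
i=16 t=24 v=2: DROP (t<34-3); WM=34
i=17 t=35 v=8: → [35,44),[34,43),[33,42),[32,41),[31,40),[30,39),[29,38),[28,37),[27,36); WM=35; [26,35) fires=13
i=18 t=32 v=6: → [32,41),[31,40),[30,39),[29,38),[28,37),[27,36),[26,35),[25,34),[24,33); WM=35

8 9 10 11 12 15 16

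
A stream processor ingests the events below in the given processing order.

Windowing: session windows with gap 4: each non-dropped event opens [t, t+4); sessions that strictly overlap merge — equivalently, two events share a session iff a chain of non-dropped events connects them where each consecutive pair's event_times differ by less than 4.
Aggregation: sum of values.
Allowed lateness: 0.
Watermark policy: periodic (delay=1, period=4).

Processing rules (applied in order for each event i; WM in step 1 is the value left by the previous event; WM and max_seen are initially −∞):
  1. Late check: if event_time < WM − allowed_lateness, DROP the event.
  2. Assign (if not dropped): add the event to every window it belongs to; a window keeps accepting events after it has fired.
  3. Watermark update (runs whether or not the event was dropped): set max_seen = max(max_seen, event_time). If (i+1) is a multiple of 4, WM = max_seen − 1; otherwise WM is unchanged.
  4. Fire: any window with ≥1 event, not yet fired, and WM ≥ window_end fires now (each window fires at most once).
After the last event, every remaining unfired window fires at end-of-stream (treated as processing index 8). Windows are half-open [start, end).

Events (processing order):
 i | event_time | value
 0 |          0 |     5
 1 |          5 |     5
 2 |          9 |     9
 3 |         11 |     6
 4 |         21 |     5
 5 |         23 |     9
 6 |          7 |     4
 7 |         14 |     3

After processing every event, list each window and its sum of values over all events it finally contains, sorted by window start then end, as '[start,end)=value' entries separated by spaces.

[0,4)=5 [5,9)=5 [9,18)=18 [21,27)=14

i=0 t=0 v=5: → [0,4); WM=−∞
i=1 t=5 v=5: → [5,9); WM=−∞
i=2 t=9 v=9: → [9,13); WM=−∞
i=3 t=11 v=6: → [9,15); WM=10
i=4 t=21 v=5: → [21,25); WM=10
i=5 t=23 v=9: → [21,27); WM=10
i=6 t=7 v=4: DROP (t<10-0); WM=10
i=7 t=14 v=3: → [9,18); WM=22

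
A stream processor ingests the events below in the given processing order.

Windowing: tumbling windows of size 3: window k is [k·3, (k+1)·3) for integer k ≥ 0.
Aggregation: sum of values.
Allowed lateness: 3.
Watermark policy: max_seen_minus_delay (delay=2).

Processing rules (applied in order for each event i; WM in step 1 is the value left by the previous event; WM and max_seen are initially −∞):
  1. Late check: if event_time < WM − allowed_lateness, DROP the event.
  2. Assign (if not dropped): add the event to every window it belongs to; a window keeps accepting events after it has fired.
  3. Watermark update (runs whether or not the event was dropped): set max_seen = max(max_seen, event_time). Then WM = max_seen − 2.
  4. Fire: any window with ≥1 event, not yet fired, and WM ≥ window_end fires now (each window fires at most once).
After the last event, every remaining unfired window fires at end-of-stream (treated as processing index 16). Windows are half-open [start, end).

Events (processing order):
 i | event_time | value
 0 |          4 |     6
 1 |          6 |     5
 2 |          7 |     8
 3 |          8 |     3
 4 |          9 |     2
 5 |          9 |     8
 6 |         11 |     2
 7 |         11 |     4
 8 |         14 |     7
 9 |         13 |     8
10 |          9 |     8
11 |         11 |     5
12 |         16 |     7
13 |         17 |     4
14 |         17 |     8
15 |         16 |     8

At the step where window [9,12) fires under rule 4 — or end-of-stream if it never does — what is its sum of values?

i=0 t=4 v=6: → [3,6); WM=2
i=1 t=6 v=5: → [6,9); WM=4
i=2 t=7 v=8: → [6,9); WM=5
i=3 t=8 v=3: → [6,9); WM=6; [3,6) fires=6
i=4 t=9 v=2: → [9,12); WM=7
i=5 t=9 v=8: → [9,12); WM=7
i=6 t=11 v=2: → [9,12); WM=9; [6,9) fires=16
i=7 t=11 v=4: → [9,12); WM=9
i=8 t=14 v=7: → [12,15); WM=12; [9,12) fires=16
i=9 t=13 v=8: → [12,15); WM=12
i=10 t=9 v=8: → [9,12); WM=12
i=11 t=11 v=5: → [9,12); WM=12
i=12 t=16 v=7: → [15,18); WM=14
i=13 t=17 v=4: → [15,18); WM=15; [12,15) fires=15
i=14 t=17 v=8: → [15,18); WM=15
i=15 t=16 v=8: → [15,18); WM=15

16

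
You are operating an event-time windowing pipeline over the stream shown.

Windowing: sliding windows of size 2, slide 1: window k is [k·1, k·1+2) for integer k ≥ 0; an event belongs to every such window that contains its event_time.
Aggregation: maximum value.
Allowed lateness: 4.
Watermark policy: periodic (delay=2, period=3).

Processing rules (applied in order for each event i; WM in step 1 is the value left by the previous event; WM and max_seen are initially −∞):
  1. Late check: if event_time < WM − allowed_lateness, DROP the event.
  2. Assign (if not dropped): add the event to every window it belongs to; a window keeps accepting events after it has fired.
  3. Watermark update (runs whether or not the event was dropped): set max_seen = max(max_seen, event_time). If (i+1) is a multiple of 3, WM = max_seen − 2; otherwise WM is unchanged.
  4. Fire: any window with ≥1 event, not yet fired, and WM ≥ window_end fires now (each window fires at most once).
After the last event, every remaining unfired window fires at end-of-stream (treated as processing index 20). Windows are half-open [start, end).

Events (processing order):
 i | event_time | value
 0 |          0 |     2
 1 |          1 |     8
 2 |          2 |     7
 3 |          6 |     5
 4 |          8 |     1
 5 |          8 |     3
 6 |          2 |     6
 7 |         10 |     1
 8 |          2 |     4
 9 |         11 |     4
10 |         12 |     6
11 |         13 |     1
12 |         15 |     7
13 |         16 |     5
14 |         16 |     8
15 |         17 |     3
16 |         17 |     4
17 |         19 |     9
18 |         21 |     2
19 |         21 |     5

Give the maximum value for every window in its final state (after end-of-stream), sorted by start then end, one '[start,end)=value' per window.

[0,2)=8 [1,3)=8 [2,4)=7 [5,7)=5 [6,8)=5 [7,9)=3 [8,10)=3 [9,11)=1 [10,12)=4 [11,13)=6 [12,14)=6 [13,15)=1 [14,16)=7 [15,17)=8 [16,18)=8 [17,19)=4 [18,20)=9 [19,21)=9 [20,22)=5 [21,23)=5

i=0 t=0 v=2: → [0,2); WM=−∞
i=1 t=1 v=8: → [1,3),[0,2); WM=−∞
i=2 t=2 v=7: → [2,4),[1,3); WM=0
i=3 t=6 v=5: → [6,8),[5,7); WM=0
i=4 t=8 v=1: → [8,10),[7,9); WM=0
i=5 t=8 v=3: → [8,10),[7,9); WM=6; [0,2) fires=8 [1,3) fires=8 [2,4) fires=7
i=6 t=2 v=6: → [2,4),[1,3); WM=6
i=7 t=10 v=1: → [10,12),[9,11); WM=6
i=8 t=2 v=4: → [2,4),[1,3); WM=8; [5,7) fires=5 [6,8) fires=5
i=9 t=11 v=4: → [11,13),[10,12); WM=8
i=10 t=12 v=6: → [12,14),[11,13); WM=8
i=11 t=13 v=1: → [13,15),[12,14); WM=11; [7,9) fires=3 [8,10) fires=3 [9,11) fires=1
i=12 t=15 v=7: → [15,17),[14,16); WM=11
i=13 t=16 v=5: → [16,18),[15,17); WM=11
i=14 t=16 v=8: → [16,18),[15,17); WM=14; [10,12) fires=4 [11,13) fires=6 [12,14) fires=6
i=15 t=17 v=3: → [17,19),[16,18); WM=14
i=16 t=17 v=4: → [17,19),[16,18); WM=14
i=17 t=19 v=9: → [19,21),[18,20); WM=17; [13,15) fires=1 [14,16) fires=7 [15,17) fires=8
i=18 t=21 v=2: → [21,23),[20,22); WM=17
i=19 t=21 v=5: → [21,23),[20,22); WM=17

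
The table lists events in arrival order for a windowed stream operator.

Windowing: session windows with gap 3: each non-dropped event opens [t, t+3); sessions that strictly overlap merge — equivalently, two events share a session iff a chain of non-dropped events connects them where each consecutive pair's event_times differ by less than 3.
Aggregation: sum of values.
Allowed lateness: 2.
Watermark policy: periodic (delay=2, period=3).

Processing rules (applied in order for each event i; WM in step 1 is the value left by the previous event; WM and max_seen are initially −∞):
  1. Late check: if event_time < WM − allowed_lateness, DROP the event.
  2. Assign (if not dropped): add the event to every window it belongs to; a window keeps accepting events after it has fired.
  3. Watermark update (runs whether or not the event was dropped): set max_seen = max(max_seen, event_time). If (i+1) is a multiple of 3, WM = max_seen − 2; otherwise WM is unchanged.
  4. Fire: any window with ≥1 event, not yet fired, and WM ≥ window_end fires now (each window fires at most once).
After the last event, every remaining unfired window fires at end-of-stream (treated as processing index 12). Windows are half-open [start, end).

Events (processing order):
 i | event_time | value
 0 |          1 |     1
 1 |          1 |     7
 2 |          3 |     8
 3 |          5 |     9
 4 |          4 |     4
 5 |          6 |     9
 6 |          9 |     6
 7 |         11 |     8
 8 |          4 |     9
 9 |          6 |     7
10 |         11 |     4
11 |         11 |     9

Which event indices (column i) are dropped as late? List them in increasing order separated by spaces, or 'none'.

9

i=0 t=1 v=1: → [1,4); WM=−∞
i=1 t=1 v=7: → [1,4); WM=−∞
i=2 t=3 v=8: → [1,6); WM=1
i=3 t=5 v=9: → [1,8); WM=1
i=4 t=4 v=4: → [1,8); WM=1
i=5 t=6 v=9: → [1,9); WM=4
i=6 t=9 v=6: → [9,12); WM=4
i=7 t=11 v=8: → [9,14); WM=4
i=8 t=4 v=9: → [1,9); WM=9
i=9 t=6 v=7: DROP (t<9-2); WM=9
i=10 t=11 v=4: → [9,14); WM=9
i=11 t=11 v=9: → [9,14); WM=9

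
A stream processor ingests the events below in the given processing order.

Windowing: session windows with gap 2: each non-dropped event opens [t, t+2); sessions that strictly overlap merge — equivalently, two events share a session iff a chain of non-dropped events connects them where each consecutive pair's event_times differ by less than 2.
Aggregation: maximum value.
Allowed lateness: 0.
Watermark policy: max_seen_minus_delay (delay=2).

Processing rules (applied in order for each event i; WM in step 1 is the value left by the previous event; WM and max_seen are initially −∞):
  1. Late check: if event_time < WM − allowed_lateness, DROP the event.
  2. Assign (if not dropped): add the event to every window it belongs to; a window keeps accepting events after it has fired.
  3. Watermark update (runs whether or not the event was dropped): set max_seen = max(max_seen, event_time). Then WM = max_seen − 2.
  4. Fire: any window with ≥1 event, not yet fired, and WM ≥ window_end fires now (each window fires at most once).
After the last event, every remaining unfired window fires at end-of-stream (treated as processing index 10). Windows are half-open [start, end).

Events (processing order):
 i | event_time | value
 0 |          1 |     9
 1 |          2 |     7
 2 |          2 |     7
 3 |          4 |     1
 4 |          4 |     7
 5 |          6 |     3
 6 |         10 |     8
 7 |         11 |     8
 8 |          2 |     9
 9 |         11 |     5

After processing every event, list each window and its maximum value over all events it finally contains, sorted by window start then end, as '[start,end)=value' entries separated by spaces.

i=0 t=1 v=9: → [1,3); WM=-1
i=1 t=2 v=7: → [1,4); WM=0
i=2 t=2 v=7: → [1,4); WM=0
i=3 t=4 v=1: → [4,6); WM=2
i=4 t=4 v=7: → [4,6); WM=2
i=5 t=6 v=3: → [6,8); WM=4
i=6 t=10 v=8: → [10,12); WM=8
i=7 t=11 v=8: → [10,13); WM=9
i=8 t=2 v=9: DROP (t<9-0); WM=9
i=9 t=11 v=5: → [10,13); WM=9

[1,4)=9 [4,6)=7 [6,8)=3 [10,13)=8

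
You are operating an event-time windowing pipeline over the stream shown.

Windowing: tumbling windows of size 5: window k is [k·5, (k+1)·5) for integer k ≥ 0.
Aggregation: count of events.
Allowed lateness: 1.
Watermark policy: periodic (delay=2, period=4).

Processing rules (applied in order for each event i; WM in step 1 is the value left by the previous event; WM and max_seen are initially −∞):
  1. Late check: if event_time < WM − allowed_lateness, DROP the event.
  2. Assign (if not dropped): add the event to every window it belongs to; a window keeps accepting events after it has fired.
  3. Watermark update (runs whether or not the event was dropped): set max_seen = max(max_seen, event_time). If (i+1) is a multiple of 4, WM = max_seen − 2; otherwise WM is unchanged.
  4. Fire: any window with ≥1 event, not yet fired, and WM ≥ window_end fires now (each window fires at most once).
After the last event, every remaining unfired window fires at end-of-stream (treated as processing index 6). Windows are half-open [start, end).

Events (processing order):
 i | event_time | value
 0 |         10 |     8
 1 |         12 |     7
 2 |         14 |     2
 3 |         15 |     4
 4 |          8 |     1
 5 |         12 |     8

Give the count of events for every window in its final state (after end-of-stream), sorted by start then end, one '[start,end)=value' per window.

i=0 t=10 v=8: → [10,15); WM=−∞
i=1 t=12 v=7: → [10,15); WM=−∞
i=2 t=14 v=2: → [10,15); WM=−∞
i=3 t=15 v=4: → [15,20); WM=13
i=4 t=8 v=1: DROP (t<13-1); WM=13
i=5 t=12 v=8: → [10,15); WM=13

[10,15)=4 [15,20)=1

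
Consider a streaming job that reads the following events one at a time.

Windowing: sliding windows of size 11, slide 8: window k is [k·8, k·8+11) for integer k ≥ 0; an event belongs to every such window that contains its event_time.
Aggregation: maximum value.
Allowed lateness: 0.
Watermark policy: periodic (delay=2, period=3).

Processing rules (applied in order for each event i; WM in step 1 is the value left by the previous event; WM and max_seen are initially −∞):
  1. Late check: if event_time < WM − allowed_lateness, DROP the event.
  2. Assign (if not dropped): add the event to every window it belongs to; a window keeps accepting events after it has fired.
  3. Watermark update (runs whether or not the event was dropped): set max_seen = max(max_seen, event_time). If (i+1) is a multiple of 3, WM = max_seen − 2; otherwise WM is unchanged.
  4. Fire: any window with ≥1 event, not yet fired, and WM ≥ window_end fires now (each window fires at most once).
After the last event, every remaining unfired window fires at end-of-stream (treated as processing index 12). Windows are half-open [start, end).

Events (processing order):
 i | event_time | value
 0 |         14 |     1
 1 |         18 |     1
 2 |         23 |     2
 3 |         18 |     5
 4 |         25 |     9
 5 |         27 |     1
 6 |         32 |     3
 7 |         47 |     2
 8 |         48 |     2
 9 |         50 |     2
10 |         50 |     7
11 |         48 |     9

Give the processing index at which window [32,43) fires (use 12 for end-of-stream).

i=0 t=14 v=1: → [8,19); WM=−∞
i=1 t=18 v=1: → [16,27),[8,19); WM=−∞
i=2 t=23 v=2: → [16,27); WM=21; [8,19) fires=1
i=3 t=18 v=5: DROP (t<21-0); WM=21
i=4 t=25 v=9: → [24,35),[16,27); WM=21
i=5 t=27 v=1: → [24,35); WM=25
i=6 t=32 v=3: → [32,43),[24,35); WM=25
i=7 t=47 v=2: → [40,51); WM=25
i=8 t=48 v=2: → [48,59),[40,51); WM=46; [16,27) fires=9 [24,35) fires=9 [32,43) fires=3
i=9 t=50 v=2: → [48,59),[40,51); WM=46
i=10 t=50 v=7: → [48,59),[40,51); WM=46
i=11 t=48 v=9: → [48,59),[40,51); WM=48

8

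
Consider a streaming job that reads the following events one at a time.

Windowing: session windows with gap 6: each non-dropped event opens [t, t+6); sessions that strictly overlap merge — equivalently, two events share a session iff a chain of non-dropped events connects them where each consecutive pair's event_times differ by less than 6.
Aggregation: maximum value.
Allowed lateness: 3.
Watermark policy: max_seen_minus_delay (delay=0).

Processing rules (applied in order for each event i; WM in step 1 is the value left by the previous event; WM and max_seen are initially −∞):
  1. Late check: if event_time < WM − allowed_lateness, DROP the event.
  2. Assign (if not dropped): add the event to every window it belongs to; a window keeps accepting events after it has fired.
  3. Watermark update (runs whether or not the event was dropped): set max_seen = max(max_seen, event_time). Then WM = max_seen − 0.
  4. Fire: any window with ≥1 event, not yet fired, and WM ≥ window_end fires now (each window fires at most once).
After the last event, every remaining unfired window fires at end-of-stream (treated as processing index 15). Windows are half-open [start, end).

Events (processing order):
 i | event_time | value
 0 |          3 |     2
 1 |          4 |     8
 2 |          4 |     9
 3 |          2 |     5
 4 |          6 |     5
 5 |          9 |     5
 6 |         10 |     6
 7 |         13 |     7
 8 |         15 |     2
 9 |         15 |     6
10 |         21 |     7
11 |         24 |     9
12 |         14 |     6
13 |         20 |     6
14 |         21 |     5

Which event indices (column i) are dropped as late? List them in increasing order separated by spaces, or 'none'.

i=0 t=3 v=2: → [3,9); WM=3
i=1 t=4 v=8: → [3,10); WM=4
i=2 t=4 v=9: → [3,10); WM=4
i=3 t=2 v=5: → [2,10); WM=4
i=4 t=6 v=5: → [2,12); WM=6
i=5 t=9 v=5: → [2,15); WM=9
i=6 t=10 v=6: → [2,16); WM=10
i=7 t=13 v=7: → [2,19); WM=13
i=8 t=15 v=2: → [2,21); WM=15
i=9 t=15 v=6: → [2,21); WM=15
i=10 t=21 v=7: → [21,27); WM=21
i=11 t=24 v=9: → [21,30); WM=24
i=12 t=14 v=6: DROP (t<24-3); WM=24
i=13 t=20 v=6: DROP (t<24-3); WM=24
i=14 t=21 v=5: → [21,30); WM=24

12 13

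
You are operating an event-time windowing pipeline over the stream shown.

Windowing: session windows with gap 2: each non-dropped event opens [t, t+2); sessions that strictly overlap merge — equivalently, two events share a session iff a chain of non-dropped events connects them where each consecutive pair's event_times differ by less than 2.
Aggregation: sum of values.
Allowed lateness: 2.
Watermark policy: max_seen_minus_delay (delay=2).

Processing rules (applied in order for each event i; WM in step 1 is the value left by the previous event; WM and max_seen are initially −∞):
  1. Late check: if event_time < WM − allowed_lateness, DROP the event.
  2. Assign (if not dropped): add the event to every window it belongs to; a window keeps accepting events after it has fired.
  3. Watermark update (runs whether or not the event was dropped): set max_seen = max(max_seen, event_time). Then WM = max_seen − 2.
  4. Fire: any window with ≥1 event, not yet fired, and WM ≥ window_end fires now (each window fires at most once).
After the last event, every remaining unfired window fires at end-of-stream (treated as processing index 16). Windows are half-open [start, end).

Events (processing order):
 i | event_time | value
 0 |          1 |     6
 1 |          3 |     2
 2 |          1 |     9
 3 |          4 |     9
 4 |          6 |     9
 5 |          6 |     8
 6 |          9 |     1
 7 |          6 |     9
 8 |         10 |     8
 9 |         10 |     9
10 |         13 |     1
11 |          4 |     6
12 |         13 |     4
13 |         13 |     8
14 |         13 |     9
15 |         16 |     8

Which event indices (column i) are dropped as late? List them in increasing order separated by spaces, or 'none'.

11

i=0 t=1 v=6: → [1,3); WM=-1
i=1 t=3 v=2: → [3,5); WM=1
i=2 t=1 v=9: → [1,3); WM=1
i=3 t=4 v=9: → [3,6); WM=2
i=4 t=6 v=9: → [6,8); WM=4
i=5 t=6 v=8: → [6,8); WM=4
i=6 t=9 v=1: → [9,11); WM=7
i=7 t=6 v=9: → [6,8); WM=7
i=8 t=10 v=8: → [9,12); WM=8
i=9 t=10 v=9: → [9,12); WM=8
i=10 t=13 v=1: → [13,15); WM=11
i=11 t=4 v=6: DROP (t<11-2); WM=11
i=12 t=13 v=4: → [13,15); WM=11
i=13 t=13 v=8: → [13,15); WM=11
i=14 t=13 v=9: → [13,15); WM=11
i=15 t=16 v=8: → [16,18); WM=14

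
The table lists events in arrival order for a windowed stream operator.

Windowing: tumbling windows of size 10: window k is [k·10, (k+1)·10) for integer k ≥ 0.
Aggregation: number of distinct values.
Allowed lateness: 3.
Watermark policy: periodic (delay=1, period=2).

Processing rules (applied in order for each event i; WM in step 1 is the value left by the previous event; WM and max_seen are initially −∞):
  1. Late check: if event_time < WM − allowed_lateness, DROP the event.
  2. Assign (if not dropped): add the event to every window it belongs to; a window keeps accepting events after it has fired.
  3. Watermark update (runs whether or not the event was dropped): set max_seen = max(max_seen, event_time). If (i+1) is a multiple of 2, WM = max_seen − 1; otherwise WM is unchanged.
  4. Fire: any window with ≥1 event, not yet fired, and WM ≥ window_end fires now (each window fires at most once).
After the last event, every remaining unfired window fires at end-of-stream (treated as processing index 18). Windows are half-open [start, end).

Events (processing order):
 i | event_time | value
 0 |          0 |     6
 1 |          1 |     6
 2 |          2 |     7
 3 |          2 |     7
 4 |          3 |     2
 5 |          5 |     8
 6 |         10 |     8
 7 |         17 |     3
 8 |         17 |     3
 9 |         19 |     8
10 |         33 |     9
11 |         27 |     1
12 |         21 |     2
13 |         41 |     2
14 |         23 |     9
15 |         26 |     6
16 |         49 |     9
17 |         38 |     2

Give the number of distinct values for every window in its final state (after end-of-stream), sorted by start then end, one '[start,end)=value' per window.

[0,10)=4 [10,20)=2 [20,30)=1 [30,40)=2 [40,50)=2

i=0 t=0 v=6: → [0,10); WM=−∞
i=1 t=1 v=6: → [0,10); WM=0
i=2 t=2 v=7: → [0,10); WM=0
i=3 t=2 v=7: → [0,10); WM=1
i=4 t=3 v=2: → [0,10); WM=1
i=5 t=5 v=8: → [0,10); WM=4
i=6 t=10 v=8: → [10,20); WM=4
i=7 t=17 v=3: → [10,20); WM=16; [0,10) fires=4
i=8 t=17 v=3: → [10,20); WM=16
i=9 t=19 v=8: → [10,20); WM=18
i=10 t=33 v=9: → [30,40); WM=18
i=11 t=27 v=1: → [20,30); WM=32; [10,20) fires=2 [20,30) fires=1
i=12 t=21 v=2: DROP (t<32-3); WM=32
i=13 t=41 v=2: → [40,50); WM=40; [30,40) fires=1
i=14 t=23 v=9: DROP (t<40-3); WM=40
i=15 t=26 v=6: DROP (t<40-3); WM=40
i=16 t=49 v=9: → [40,50); WM=40
i=17 t=38 v=2: → [30,40); WM=48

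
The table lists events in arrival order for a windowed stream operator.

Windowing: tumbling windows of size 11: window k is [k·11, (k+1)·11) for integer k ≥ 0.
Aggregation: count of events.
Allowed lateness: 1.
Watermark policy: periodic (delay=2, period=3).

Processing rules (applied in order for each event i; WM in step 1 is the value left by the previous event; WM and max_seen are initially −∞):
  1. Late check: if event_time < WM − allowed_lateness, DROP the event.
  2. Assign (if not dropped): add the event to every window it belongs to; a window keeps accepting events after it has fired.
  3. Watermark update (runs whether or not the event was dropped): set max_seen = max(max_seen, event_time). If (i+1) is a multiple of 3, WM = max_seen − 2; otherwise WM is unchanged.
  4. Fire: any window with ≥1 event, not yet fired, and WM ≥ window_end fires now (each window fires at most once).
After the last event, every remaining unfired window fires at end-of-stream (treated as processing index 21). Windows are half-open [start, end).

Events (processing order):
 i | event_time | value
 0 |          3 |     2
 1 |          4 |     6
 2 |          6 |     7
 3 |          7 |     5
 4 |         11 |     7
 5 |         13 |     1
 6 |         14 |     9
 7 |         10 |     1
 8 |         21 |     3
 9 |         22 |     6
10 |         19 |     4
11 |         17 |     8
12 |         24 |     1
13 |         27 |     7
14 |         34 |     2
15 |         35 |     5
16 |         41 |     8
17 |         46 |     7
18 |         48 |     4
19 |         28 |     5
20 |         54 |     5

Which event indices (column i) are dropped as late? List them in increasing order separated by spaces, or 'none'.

i=0 t=3 v=2: → [0,11); WM=−∞
i=1 t=4 v=6: → [0,11); WM=−∞
i=2 t=6 v=7: → [0,11); WM=4
i=3 t=7 v=5: → [0,11); WM=4
i=4 t=11 v=7: → [11,22); WM=4
i=5 t=13 v=1: → [11,22); WM=11; [0,11) fires=4
i=6 t=14 v=9: → [11,22); WM=11
i=7 t=10 v=1: → [0,11); WM=11
i=8 t=21 v=3: → [11,22); WM=19
i=9 t=22 v=6: → [22,33); WM=19
i=10 t=19 v=4: → [11,22); WM=19
i=11 t=17 v=8: DROP (t<19-1); WM=20
i=12 t=24 v=1: → [22,33); WM=20
i=13 t=27 v=7: → [22,33); WM=20
i=14 t=34 v=2: → [33,44); WM=32; [11,22) fires=5
i=15 t=35 v=5: → [33,44); WM=32
i=16 t=41 v=8: → [33,44); WM=32
i=17 t=46 v=7: → [44,55); WM=44; [22,33) fires=3 [33,44) fires=3
i=18 t=48 v=4: → [44,55); WM=44
i=19 t=28 v=5: DROP (t<44-1); WM=44
i=20 t=54 v=5: → [44,55); WM=52

11 19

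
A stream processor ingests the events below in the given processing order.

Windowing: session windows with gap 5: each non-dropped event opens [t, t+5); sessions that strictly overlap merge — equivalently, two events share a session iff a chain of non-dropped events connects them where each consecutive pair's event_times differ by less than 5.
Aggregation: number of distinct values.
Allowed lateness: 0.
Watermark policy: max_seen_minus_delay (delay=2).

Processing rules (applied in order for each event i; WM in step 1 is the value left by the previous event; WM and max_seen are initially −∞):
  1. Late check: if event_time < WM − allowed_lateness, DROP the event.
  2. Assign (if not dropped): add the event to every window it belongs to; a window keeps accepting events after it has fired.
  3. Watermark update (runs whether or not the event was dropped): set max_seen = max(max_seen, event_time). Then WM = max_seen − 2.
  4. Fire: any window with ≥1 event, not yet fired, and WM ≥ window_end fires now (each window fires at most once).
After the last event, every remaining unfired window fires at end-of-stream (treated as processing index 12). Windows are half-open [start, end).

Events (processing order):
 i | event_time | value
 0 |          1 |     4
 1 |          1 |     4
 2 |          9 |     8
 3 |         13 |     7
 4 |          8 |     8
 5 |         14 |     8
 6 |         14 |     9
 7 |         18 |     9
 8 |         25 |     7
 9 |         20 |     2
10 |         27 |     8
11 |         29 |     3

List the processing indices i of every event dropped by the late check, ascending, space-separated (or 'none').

4 9

i=0 t=1 v=4: → [1,6); WM=-1
i=1 t=1 v=4: → [1,6); WM=-1
i=2 t=9 v=8: → [9,14); WM=7
i=3 t=13 v=7: → [9,18); WM=11
i=4 t=8 v=8: DROP (t<11-0); WM=11
i=5 t=14 v=8: → [9,19); WM=12
i=6 t=14 v=9: → [9,19); WM=12
i=7 t=18 v=9: → [9,23); WM=16
i=8 t=25 v=7: → [25,30); WM=23
i=9 t=20 v=2: DROP (t<23-0); WM=23
i=10 t=27 v=8: → [25,32); WM=25
i=11 t=29 v=3: → [25,34); WM=27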